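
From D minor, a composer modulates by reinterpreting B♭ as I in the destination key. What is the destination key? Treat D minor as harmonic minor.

B♭ major

The numeral I denotes a major triad on scale degree 1. With B♭ on degree 1, the tonic of the new key is B♭.
Degree 1 carries a major triad in major keys, so the destination is B♭ major.
Check: the diatonic triads of B♭ major are B♭ (I), Cm (ii), Dm (iii), E♭ (IV), F (V), Gm (vi), Adim (vii°) — B♭ is indeed I.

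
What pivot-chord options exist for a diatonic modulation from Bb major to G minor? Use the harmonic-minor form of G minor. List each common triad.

Cm, Eb, Gm, Adim

Triads in Bb major: Bb major (I), C minor (ii), D minor (iii), Eb major (IV), F major (V), G minor (vi), A diminished (vii°).
Triads in G minor (harmonic minor): G minor (i), A diminished (ii°), Bb augmented (III+), C minor (iv), D major (V), Eb major (VI), F# diminished (vii°).
Shared triads with their functions: C minor (ii in Bb major, iv in G minor); Eb major (IV in Bb major, VI in G minor); G minor (vi in Bb major, i in G minor); A diminished (vii° in Bb major, ii° in G minor).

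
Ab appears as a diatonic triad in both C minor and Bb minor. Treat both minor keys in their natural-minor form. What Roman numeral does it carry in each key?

VI in C minor; VII in Bb minor

The scale of C minor (natural minor) is C D Eb F G Ab Bb; Ab is degree 6, and the triad built there (Ab-C-Eb) is major, so it is VI.
The scale of Bb minor (natural minor) is Bb C Db Eb F Gb Ab; Ab is degree 7, and the triad built there (Ab-C-Eb) is major, so it is VII.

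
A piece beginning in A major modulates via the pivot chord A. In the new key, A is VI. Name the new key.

C# minor

The numeral VI denotes a major triad on scale degree 6. With A on degree 6, the tonic of the new key is C#.
Degree 6 carries a major triad in minor keys, so the destination is C# minor.
Check: the diatonic triads of C# minor (natural minor) are C#m (i), D#dim (ii°), E (III), F#m (iv), G#m (v), A (VI), B (VII) — A is indeed VI.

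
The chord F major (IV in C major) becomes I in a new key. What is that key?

F major

The numeral I denotes a major triad on scale degree 1. With F on degree 1, the tonic of the new key is F.
Degree 1 carries a major triad in major keys, so the destination is F major.
Check: the diatonic triads of F major are F (I), Gm (ii), Am (iii), Bb (IV), C (V), Dm (vi), Edim (vii°) — F major is indeed I.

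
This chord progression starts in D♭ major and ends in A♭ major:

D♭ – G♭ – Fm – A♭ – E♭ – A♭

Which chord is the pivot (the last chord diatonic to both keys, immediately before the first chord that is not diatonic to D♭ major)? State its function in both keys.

Chords diatonic to D♭ major: D♭, E♭m, Fm, G♭, A♭, B♭m, Cdim.
Reading the progression, the first chord not in that set is E♭, so the modulation leaves D♭ major there.
The chord immediately before E♭ is A♭, which is diatonic to both keys: V in D♭ major and I in A♭ major.

A♭ — V in D♭ major, I in A♭ major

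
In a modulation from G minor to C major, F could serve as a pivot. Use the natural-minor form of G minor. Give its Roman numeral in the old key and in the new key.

VII in G minor; IV in C major

The scale of G minor (natural minor) is G A Bb C D Eb F; F is degree 7, and the triad built there (F-A-C) is major, so it is VII.
The scale of C major is C D E F G A B; F is degree 4, and the triad built there (F-A-C) is major, so it is IV.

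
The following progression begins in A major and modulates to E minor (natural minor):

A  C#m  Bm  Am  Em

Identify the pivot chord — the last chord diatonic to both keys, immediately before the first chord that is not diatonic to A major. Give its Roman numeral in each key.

Chords diatonic to A major: A, Bm, C#m, D, E, F#m, G#dim.
Reading the progression, the first chord not in that set is Am, so the modulation leaves A major there.
The chord immediately before Am is Bm, which is diatonic to both keys: ii in A major and v in E minor.

Bm — ii in A major, v in E minor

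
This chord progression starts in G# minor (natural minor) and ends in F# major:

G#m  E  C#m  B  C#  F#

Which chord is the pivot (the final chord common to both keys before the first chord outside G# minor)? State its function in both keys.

Chords diatonic to G# minor: G#m, A#dim, B, C#m, D#m, E, F#.
Reading the progression, the first chord not in that set is C#, so the modulation leaves G# minor there.
The chord immediately before C# is B, which is diatonic to both keys: III in G# minor and IV in F# major.

B — III in G# minor, IV in F# major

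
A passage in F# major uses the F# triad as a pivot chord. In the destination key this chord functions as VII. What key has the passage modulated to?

G# minor

The numeral VII denotes a major triad on scale degree 7. With F# on degree 7, the tonic of the new key is G#.
Degree 7 carries a major triad in natural-minor keys, so the destination is G# minor.
Check: the diatonic triads of G# minor (natural minor) are G#m (i), A#dim (ii°), B (III), C#m (iv), D#m (v), E (VI), F# (VII) — F# is indeed VII.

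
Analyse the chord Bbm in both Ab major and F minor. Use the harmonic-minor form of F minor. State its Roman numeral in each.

The scale of Ab major is Ab Bb C Db Eb F G; Bb is degree 2, and the triad built there (Bb-Db-F) is minor, so it is ii.
The scale of F minor (harmonic minor) is F G Ab Bb C Db E; Bb is degree 4, and the triad built there (Bb-Db-F) is minor, so it is iv.

ii in Ab major; iv in F minor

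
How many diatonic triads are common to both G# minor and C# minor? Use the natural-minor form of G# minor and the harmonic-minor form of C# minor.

1

Diatonic triads of G# minor (natural minor): G# minor (i), A# diminished (ii°), B major (III), C# minor (iv), D# minor (v), E major (VI), F# major (VII).
Diatonic triads of C# minor (harmonic minor): C# minor (i), D# diminished (ii°), E augmented (III+), F# minor (iv), G# major (V), A major (VI), B# diminished (vii°).
Matching root and quality in both lists: C# minor.
That gives 1 common triad.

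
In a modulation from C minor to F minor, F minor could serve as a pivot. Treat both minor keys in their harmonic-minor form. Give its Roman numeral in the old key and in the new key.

iv in C minor; i in F minor

The scale of C minor (harmonic minor) is C D Eb F G Ab B; F is degree 4, and the triad built there (F-Ab-C) is minor, so it is iv.
The scale of F minor (harmonic minor) is F G Ab Bb C Db E; F is degree 1, and the triad built there (F-Ab-C) is minor, so it is i.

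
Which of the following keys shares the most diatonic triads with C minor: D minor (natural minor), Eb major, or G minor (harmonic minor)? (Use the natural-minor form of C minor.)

Triads of C minor (natural minor): C minor (i), D diminished (ii°), Eb major (III), F minor (iv), G minor (v), Ab major (VI), Bb major (VII).
D minor (natural minor) shares 2: Gm, Bb.
Eb major shares 7: Cm, Ddim, Eb, Fm, Gm, Ab, Bb.
G minor (harmonic minor) shares 3: Cm, Eb, Gm.
The most common triads (7) are shared with Eb major.

Eb major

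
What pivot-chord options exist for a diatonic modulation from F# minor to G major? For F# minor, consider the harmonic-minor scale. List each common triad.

Triads in F# minor (harmonic minor): F#m (i), G#dim (ii°), Aaug (III+), Bm (iv), C# (V), D (VI), E#dim (vii°).
Triads in G major: G (I), Am (ii), Bm (iii), C (IV), D (V), Em (vi), F#dim (vii°).
Shared triads with their functions: Bm (iv in F# minor, iii in G major); D (VI in F# minor, V in G major).

Bm, D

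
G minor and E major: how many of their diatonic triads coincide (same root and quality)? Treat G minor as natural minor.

0

Diatonic triads of G minor (natural minor): Gm (i), Adim (ii°), B♭ (III), Cm (iv), Dm (v), E♭ (VI), F (VII).
Diatonic triads of E major: E (I), F♯m (ii), G♯m (iii), A (IV), B (V), C♯m (vi), D♯dim (vii°).
No triad has the same root and quality in both keys.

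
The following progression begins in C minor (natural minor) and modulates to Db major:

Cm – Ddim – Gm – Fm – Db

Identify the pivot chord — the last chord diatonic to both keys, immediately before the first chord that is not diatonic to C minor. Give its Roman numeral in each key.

Chords diatonic to C minor: Cm, Ddim, Eb, Fm, Gm, Ab, Bb.
Reading the progression, the first chord not in that set is Db, so the modulation leaves C minor there.
The chord immediately before Db is Fm, which is diatonic to both keys: iv in C minor and iii in Db major.

Fm — iv in C minor, iii in Db major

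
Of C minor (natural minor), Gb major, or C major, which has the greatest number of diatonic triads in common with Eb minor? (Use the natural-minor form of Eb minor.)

Gb major

Triads of Eb minor (natural minor): Eb minor (i), F diminished (ii°), Gb major (III), Ab minor (iv), Bb minor (v), Cb major (VI), Db major (VII).
C minor (natural minor) shares 0: none.
Gb major shares 7: Ebm, Fdim, Gb, Abm, Bbm, Cb, Db.
C major shares 0: none.
The most common triads (7) are shared with Gb major.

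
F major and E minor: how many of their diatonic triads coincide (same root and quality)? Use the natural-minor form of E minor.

Diatonic triads of F major: F (I), Gm (ii), Am (iii), Bb (IV), C (V), Dm (vi), Edim (vii°).
Diatonic triads of E minor (natural minor): Em (i), F#dim (ii°), G (III), Am (iv), Bm (v), C (VI), D (VII).
Matching root and quality in both lists: Am, C.
That gives 2 common triads.

2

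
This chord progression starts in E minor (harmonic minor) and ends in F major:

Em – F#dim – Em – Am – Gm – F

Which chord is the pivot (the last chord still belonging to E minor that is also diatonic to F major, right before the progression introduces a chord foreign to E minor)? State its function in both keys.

Am — iv in E minor, iii in F major

Chords diatonic to E minor: Em, F#dim, Gaug, Am, B, C, D#dim.
Reading the progression, the first chord not in that set is Gm, so the modulation leaves E minor there.
The chord immediately before Gm is Am, which is diatonic to both keys: iv in E minor and iii in F major.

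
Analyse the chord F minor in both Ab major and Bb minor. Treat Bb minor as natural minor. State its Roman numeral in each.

vi in Ab major; v in Bb minor

The scale of Ab major is Ab Bb C Db Eb F G; F is degree 6, and the triad built there (F-Ab-C) is minor, so it is vi.
The scale of Bb minor (natural minor) is Bb C Db Eb F Gb Ab; F is degree 5, and the triad built there (F-Ab-C) is minor, so it is v.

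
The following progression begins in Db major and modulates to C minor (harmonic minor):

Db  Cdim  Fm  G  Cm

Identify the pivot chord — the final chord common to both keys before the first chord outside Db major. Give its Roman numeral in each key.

Chords diatonic to Db major: Db, Ebm, Fm, Gb, Ab, Bbm, Cdim.
Reading the progression, the first chord not in that set is G, so the modulation leaves Db major there.
The chord immediately before G is Fm, which is diatonic to both keys: iii in Db major and iv in C minor.

Fm — iii in Db major, iv in C minor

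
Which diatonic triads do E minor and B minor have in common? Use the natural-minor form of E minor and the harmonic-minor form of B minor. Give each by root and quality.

Em, G, Bm

Triads in E minor (natural minor): E minor (i), F♯ diminished (ii°), G major (III), A minor (iv), B minor (v), C major (VI), D major (VII).
Triads in B minor (harmonic minor): B minor (i), C♯ diminished (ii°), D augmented (III+), E minor (iv), F♯ major (V), G major (VI), A♯ diminished (vii°).
Shared triads with their functions: E minor (i in E minor, iv in B minor); G major (III in E minor, VI in B minor); B minor (v in E minor, i in B minor).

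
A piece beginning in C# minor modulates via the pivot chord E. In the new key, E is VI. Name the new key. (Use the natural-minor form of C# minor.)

G# minor

The numeral VI denotes a major triad on scale degree 6. With E on degree 6, the tonic of the new key is G#.
Degree 6 carries a major triad in minor keys, so the destination is G# minor.
Check: the diatonic triads of G# minor (natural minor) are G#m (i), A#dim (ii°), B (III), C#m (iv), D#m (v), E (VI), F# (VII) — E is indeed VI.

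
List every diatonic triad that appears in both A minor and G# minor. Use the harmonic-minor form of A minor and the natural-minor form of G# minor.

E

Triads in A minor (harmonic minor): Am (i), Bdim (ii°), Caug (III+), Dm (iv), E (V), F (VI), G#dim (vii°).
Triads in G# minor (natural minor): G#m (i), A#dim (ii°), B (III), C#m (iv), D#m (v), E (VI), F# (VII).
Shared triads with their functions: E (V in A minor, VI in G# minor).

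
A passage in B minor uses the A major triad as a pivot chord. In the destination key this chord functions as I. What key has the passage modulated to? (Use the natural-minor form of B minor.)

A major

The numeral I denotes a major triad on scale degree 1. With A on degree 1, the tonic of the new key is A.
Degree 1 carries a major triad in major keys, so the destination is A major.
Check: the diatonic triads of A major are A (I), Bm (ii), C#m (iii), D (IV), E (V), F#m (vi), G#dim (vii°) — A major is indeed I.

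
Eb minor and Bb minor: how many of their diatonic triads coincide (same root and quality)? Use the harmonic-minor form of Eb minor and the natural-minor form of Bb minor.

Diatonic triads of Eb minor (harmonic minor): Eb minor (i), F diminished (ii°), Gb augmented (III+), Ab minor (iv), Bb major (V), Cb major (VI), D diminished (vii°).
Diatonic triads of Bb minor (natural minor): Bb minor (i), C diminished (ii°), Db major (III), Eb minor (iv), F minor (v), Gb major (VI), Ab major (VII).
Matching root and quality in both lists: Eb minor.
That gives 1 common triad.

1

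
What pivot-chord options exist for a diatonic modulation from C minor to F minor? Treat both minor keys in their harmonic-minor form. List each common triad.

Triads in C minor (harmonic minor): C minor (i), D diminished (ii°), E♭ augmented (III+), F minor (iv), G major (V), A♭ major (VI), B diminished (vii°).
Triads in F minor (harmonic minor): F minor (i), G diminished (ii°), A♭ augmented (III+), B♭ minor (iv), C major (V), D♭ major (VI), E diminished (vii°).
Shared triads with their functions: F minor (iv in C minor, i in F minor).

Fm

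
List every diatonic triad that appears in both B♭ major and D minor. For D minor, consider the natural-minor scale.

Triads in B♭ major: B♭ (I), Cm (ii), Dm (iii), E♭ (IV), F (V), Gm (vi), Adim (vii°).
Triads in D minor (natural minor): Dm (i), Edim (ii°), F (III), Gm (iv), Am (v), B♭ (VI), C (VII).
Shared triads with their functions: B♭ (I in B♭ major, VI in D minor); Dm (iii in B♭ major, i in D minor); F (V in B♭ major, III in D minor); Gm (vi in B♭ major, iv in D minor).

B♭, Dm, F, Gm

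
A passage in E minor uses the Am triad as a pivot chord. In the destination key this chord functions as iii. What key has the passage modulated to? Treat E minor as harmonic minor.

F major

The numeral iii denotes a minor triad on scale degree 3. With A on degree 3, the tonic of the new key is F.
Degree 3 carries a minor triad in major keys, so the destination is F major.
Check: the diatonic triads of F major are F (I), Gm (ii), Am (iii), Bb (IV), C (V), Dm (vi), Edim (vii°) — Am is indeed iii.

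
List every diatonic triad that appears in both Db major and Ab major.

Db, Fm, Ab, Bbm

Triads in Db major: Db major (I), Eb minor (ii), F minor (iii), Gb major (IV), Ab major (V), Bb minor (vi), C diminished (vii°).
Triads in Ab major: Ab major (I), Bb minor (ii), C minor (iii), Db major (IV), Eb major (V), F minor (vi), G diminished (vii°).
Shared triads with their functions: Db major (I in Db major, IV in Ab major); F minor (iii in Db major, vi in Ab major); Ab major (V in Db major, I in Ab major); Bb minor (vi in Db major, ii in Ab major).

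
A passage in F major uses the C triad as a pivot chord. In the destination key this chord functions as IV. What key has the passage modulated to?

The numeral IV denotes a major triad on scale degree 4. With C on degree 4, the tonic of the new key is G.
Degree 4 carries a major triad in major keys, so the destination is G major.
Check: the diatonic triads of G major are G (I), Am (ii), Bm (iii), C (IV), D (V), Em (vi), F#dim (vii°) — C is indeed IV.

G major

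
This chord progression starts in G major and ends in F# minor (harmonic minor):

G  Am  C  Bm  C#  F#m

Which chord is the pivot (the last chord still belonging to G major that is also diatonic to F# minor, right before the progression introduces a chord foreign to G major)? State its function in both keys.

Bm — iii in G major, iv in F# minor

Chords diatonic to G major: G, Am, Bm, C, D, Em, F#dim.
Reading the progression, the first chord not in that set is C#, so the modulation leaves G major there.
The chord immediately before C# is Bm, which is diatonic to both keys: iii in G major and iv in F# minor.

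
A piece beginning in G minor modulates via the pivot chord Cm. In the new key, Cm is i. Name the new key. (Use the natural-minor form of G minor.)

The numeral i denotes a minor triad on scale degree 1. With C on degree 1, the tonic of the new key is C.
Degree 1 carries a minor triad in minor keys, so the destination is C minor.
Check: the diatonic triads of C minor (natural minor) are Cm (i), Ddim (ii°), Eb (III), Fm (iv), Gm (v), Ab (VI), Bb (VII) — Cm is indeed i.

C minor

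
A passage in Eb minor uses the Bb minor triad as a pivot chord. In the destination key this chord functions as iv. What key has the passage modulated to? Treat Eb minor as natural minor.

F minor

The numeral iv denotes a minor triad on scale degree 4. With Bb on degree 4, the tonic of the new key is F.
Degree 4 carries a minor triad in minor keys, so the destination is F minor.
Check: the diatonic triads of F minor (natural minor) are Fm (i), Gdim (ii°), Ab (III), Bbm (iv), Cm (v), Db (VI), Eb (VII) — Bb minor is indeed iv.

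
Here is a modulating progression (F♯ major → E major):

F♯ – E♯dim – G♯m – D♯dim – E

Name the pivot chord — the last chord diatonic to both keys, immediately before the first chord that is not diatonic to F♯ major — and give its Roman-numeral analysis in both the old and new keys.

Chords diatonic to F♯ major: F♯, G♯m, A♯m, B, C♯, D♯m, E♯dim.
Reading the progression, the first chord not in that set is D♯dim, so the modulation leaves F♯ major there.
The chord immediately before D♯dim is G♯m, which is diatonic to both keys: ii in F♯ major and iii in E major.

G♯m — ii in F♯ major, iii in E major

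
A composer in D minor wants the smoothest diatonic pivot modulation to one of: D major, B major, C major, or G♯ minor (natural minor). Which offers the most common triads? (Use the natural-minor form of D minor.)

Triads of D minor (natural minor): Dm (i), Edim (ii°), F (III), Gm (iv), Am (v), B♭ (VI), C (VII).
D major shares 0: none.
B major shares 0: none.
C major shares 4: Dm, F, Am, C.
G♯ minor (natural minor) shares 0: none.
The most common triads (4) are shared with C major.

C major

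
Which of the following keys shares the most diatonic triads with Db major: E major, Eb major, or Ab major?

Triads of Db major: Db major (I), Eb minor (ii), F minor (iii), Gb major (IV), Ab major (V), Bb minor (vi), C diminished (vii°).
E major shares 0: none.
Eb major shares 2: Fm, Ab.
Ab major shares 4: Db, Fm, Ab, Bbm.
The most common triads (4) are shared with Ab major.

Ab major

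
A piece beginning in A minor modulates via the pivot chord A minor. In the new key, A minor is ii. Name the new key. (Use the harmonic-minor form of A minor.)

The numeral ii denotes a minor triad on scale degree 2. With A on degree 2, the tonic of the new key is G.
Degree 2 carries a minor triad in major keys, so the destination is G major.
Check: the diatonic triads of G major are G (I), Am (ii), Bm (iii), C (IV), D (V), Em (vi), F#dim (vii°) — A minor is indeed ii.

G major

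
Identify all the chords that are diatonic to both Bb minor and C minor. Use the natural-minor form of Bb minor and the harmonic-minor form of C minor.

Triads in Bb minor (natural minor): Bb minor (i), C diminished (ii°), Db major (III), Eb minor (iv), F minor (v), Gb major (VI), Ab major (VII).
Triads in C minor (harmonic minor): C minor (i), D diminished (ii°), Eb augmented (III+), F minor (iv), G major (V), Ab major (VI), B diminished (vii°).
Shared triads with their functions: F minor (v in Bb minor, iv in C minor); Ab major (VII in Bb minor, VI in C minor).

Fm, Ab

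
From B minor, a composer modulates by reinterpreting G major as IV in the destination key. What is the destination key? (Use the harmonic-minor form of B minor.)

The numeral IV denotes a major triad on scale degree 4. With G on degree 4, the tonic of the new key is D.
Degree 4 carries a major triad in major keys, so the destination is D major.
Check: the diatonic triads of D major are D (I), Em (ii), F#m (iii), G (IV), A (V), Bm (vi), C#dim (vii°) — G major is indeed IV.

D major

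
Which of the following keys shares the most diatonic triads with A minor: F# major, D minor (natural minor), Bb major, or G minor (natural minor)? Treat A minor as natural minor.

D minor

Triads of A minor (natural minor): A minor (i), B diminished (ii°), C major (III), D minor (iv), E minor (v), F major (VI), G major (VII).
F# major shares 0: none.
D minor (natural minor) shares 4: Am, C, Dm, F.
Bb major shares 2: Dm, F.
G minor (natural minor) shares 2: Dm, F.
The most common triads (4) are shared with D minor.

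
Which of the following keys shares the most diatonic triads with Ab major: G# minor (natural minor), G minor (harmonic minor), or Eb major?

Eb major

Triads of Ab major: Ab (I), Bbm (ii), Cm (iii), Db (IV), Eb (V), Fm (vi), Gdim (vii°).
G# minor (natural minor) shares 0: none.
G minor (harmonic minor) shares 2: Cm, Eb.
Eb major shares 4: Ab, Cm, Eb, Fm.
The most common triads (4) are shared with Eb major.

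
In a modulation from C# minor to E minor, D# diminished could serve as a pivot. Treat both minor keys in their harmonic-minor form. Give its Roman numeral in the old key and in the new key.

ii° in C# minor; vii° in E minor

The scale of C# minor (harmonic minor) is C# D# E F# G# A B#; D# is degree 2, and the triad built there (D#-F#-A) is diminished, so it is ii°.
The scale of E minor (harmonic minor) is E F# G A B C D#; D# is degree 7, and the triad built there (D#-F#-A) is diminished, so it is vii°.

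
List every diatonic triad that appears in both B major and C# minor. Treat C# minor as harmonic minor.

C#m

Triads in B major: B (I), C#m (ii), D#m (iii), E (IV), F# (V), G#m (vi), A#dim (vii°).
Triads in C# minor (harmonic minor): C#m (i), D#dim (ii°), Eaug (III+), F#m (iv), G# (V), A (VI), B#dim (vii°).
Shared triads with their functions: C#m (ii in B major, i in C# minor).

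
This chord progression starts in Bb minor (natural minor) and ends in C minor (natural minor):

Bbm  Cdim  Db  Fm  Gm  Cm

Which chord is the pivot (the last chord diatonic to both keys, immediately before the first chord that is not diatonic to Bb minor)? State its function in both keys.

Chords diatonic to Bb minor: Bbm, Cdim, Db, Ebm, Fm, Gb, Ab.
Reading the progression, the first chord not in that set is Gm, so the modulation leaves Bb minor there.
The chord immediately before Gm is Fm, which is diatonic to both keys: v in Bb minor and iv in C minor.

Fm — v in Bb minor, iv in C minor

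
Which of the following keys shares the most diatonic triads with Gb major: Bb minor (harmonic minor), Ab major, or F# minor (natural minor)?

Triads of Gb major: Gb major (I), Ab minor (ii), Bb minor (iii), Cb major (IV), Db major (V), Eb minor (vi), F diminished (vii°).
Bb minor (harmonic minor) shares 3: Gb, Bbm, Ebm.
Ab major shares 2: Bbm, Db.
F# minor (natural minor) shares 0: none.
The most common triads (3) are shared with Bb minor.

Bb minor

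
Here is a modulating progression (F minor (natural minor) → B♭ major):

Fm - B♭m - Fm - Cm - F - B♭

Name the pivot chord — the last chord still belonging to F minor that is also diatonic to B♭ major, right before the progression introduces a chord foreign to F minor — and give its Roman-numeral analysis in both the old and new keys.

Chords diatonic to F minor: Fm, Gdim, A♭, B♭m, Cm, D♭, E♭.
Reading the progression, the first chord not in that set is F, so the modulation leaves F minor there.
The chord immediately before F is Cm, which is diatonic to both keys: v in F minor and ii in B♭ major.

Cm — v in F minor, ii in B♭ major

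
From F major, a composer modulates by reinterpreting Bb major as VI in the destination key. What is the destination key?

D minor

The numeral VI denotes a major triad on scale degree 6. With Bb on degree 6, the tonic of the new key is D.
Degree 6 carries a major triad in minor keys, so the destination is D minor.
Check: the diatonic triads of D minor (natural minor) are Dm (i), Edim (ii°), F (III), Gm (iv), Am (v), Bb (VI), C (VII) — Bb major is indeed VI.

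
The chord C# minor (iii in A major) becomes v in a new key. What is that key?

F# minor

The numeral v denotes a minor triad on scale degree 5. With C# on degree 5, the tonic of the new key is F#.
Degree 5 carries a minor triad in natural-minor keys, so the destination is F# minor.
Check: the diatonic triads of F# minor (natural minor) are F#m (i), G#dim (ii°), A (III), Bm (iv), C#m (v), D (VI), E (VII) — C# minor is indeed v.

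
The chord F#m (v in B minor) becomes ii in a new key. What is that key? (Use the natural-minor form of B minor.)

The numeral ii denotes a minor triad on scale degree 2. With F# on degree 2, the tonic of the new key is E.
Degree 2 carries a minor triad in major keys, so the destination is E major.
Check: the diatonic triads of E major are E (I), F#m (ii), G#m (iii), A (IV), B (V), C#m (vi), D#dim (vii°) — F#m is indeed ii.

E major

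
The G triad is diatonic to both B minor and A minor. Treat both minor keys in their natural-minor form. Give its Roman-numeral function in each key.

The scale of B minor (natural minor) is B C♯ D E F♯ G A; G is degree 6, and the triad built there (G-B-D) is major, so it is VI.
The scale of A minor (natural minor) is A B C D E F G; G is degree 7, and the triad built there (G-B-D) is major, so it is VII.

VI in B minor; VII in A minor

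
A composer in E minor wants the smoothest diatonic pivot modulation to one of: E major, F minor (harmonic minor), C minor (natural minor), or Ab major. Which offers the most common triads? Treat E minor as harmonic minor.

E major

Triads of E minor (harmonic minor): E minor (i), F# diminished (ii°), G augmented (III+), A minor (iv), B major (V), C major (VI), D# diminished (vii°).
E major shares 2: B, D#dim.
F minor (harmonic minor) shares 1: C.
C minor (natural minor) shares 0: none.
Ab major shares 0: none.
The most common triads (2) are shared with E major.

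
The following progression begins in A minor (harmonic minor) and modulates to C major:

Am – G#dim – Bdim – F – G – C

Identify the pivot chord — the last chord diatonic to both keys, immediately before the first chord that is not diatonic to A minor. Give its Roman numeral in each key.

Chords diatonic to A minor: Am, Bdim, Caug, Dm, E, F, G#dim.
Reading the progression, the first chord not in that set is G, so the modulation leaves A minor there.
The chord immediately before G is F, which is diatonic to both keys: VI in A minor and IV in C major.

F — VI in A minor, IV in C major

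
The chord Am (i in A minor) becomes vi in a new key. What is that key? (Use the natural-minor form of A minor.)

C major

The numeral vi denotes a minor triad on scale degree 6. With A on degree 6, the tonic of the new key is C.
Degree 6 carries a minor triad in major keys, so the destination is C major.
Check: the diatonic triads of C major are C (I), Dm (ii), Em (iii), F (IV), G (V), Am (vi), Bdim (vii°) — Am is indeed vi.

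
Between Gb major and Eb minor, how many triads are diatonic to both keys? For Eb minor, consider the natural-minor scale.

Diatonic triads of Gb major: Gb (I), Abm (ii), Bbm (iii), Cb (IV), Db (V), Ebm (vi), Fdim (vii°).
Diatonic triads of Eb minor (natural minor): Ebm (i), Fdim (ii°), Gb (III), Abm (iv), Bbm (v), Cb (VI), Db (VII).
Matching root and quality in both lists: Gb, Abm, Bbm, Cb, Db, Ebm, Fdim.
That gives 7 common triads.

7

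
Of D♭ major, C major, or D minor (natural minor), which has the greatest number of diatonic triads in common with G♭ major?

Triads of G♭ major: G♭ major (I), A♭ minor (ii), B♭ minor (iii), C♭ major (IV), D♭ major (V), E♭ minor (vi), F diminished (vii°).
D♭ major shares 4: G♭, B♭m, D♭, E♭m.
C major shares 0: none.
D minor (natural minor) shares 0: none.
The most common triads (4) are shared with D♭ major.

D♭ major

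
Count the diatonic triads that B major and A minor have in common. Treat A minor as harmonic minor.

Diatonic triads of B major: B major (I), C# minor (ii), D# minor (iii), E major (IV), F# major (V), G# minor (vi), A# diminished (vii°).
Diatonic triads of A minor (harmonic minor): A minor (i), B diminished (ii°), C augmented (III+), D minor (iv), E major (V), F major (VI), G# diminished (vii°).
Matching root and quality in both lists: E major.
That gives 1 common triad.

1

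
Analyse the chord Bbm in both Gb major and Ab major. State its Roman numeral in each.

iii in Gb major; ii in Ab major

The scale of Gb major is Gb Ab Bb Cb Db Eb F; Bb is degree 3, and the triad built there (Bb-Db-F) is minor, so it is iii.
The scale of Ab major is Ab Bb C Db Eb F G; Bb is degree 2, and the triad built there (Bb-Db-F) is minor, so it is ii.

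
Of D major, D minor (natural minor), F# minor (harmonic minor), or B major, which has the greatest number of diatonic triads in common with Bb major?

Triads of Bb major: Bb (I), Cm (ii), Dm (iii), Eb (IV), F (V), Gm (vi), Adim (vii°).
D major shares 0: none.
D minor (natural minor) shares 4: Bb, Dm, F, Gm.
F# minor (harmonic minor) shares 0: none.
B major shares 0: none.
The most common triads (4) are shared with D minor.

D minor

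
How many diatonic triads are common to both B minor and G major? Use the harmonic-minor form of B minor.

Diatonic triads of B minor (harmonic minor): Bm (i), C#dim (ii°), Daug (III+), Em (iv), F# (V), G (VI), A#dim (vii°).
Diatonic triads of G major: G (I), Am (ii), Bm (iii), C (IV), D (V), Em (vi), F#dim (vii°).
Matching root and quality in both lists: Bm, Em, G.
That gives 3 common triads.

3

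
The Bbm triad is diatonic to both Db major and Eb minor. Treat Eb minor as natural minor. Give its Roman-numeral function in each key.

vi in Db major; v in Eb minor

The scale of Db major is Db Eb F Gb Ab Bb C; Bb is degree 6, and the triad built there (Bb-Db-F) is minor, so it is vi.
The scale of Eb minor (natural minor) is Eb F Gb Ab Bb Cb Db; Bb is degree 5, and the triad built there (Bb-Db-F) is minor, so it is v.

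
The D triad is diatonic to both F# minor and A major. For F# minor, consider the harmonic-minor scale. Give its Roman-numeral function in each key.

VI in F# minor; IV in A major

The scale of F# minor (harmonic minor) is F# G# A B C# D E#; D is degree 6, and the triad built there (D-F#-A) is major, so it is VI.
The scale of A major is A B C# D E F# G#; D is degree 4, and the triad built there (D-F#-A) is major, so it is IV.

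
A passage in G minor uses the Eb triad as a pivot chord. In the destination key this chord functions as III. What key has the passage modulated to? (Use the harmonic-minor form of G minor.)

The numeral III denotes a major triad on scale degree 3. With Eb on degree 3, the tonic of the new key is C.
Degree 3 carries a major triad in natural-minor keys, so the destination is C minor.
Check: the diatonic triads of C minor (natural minor) are Cm (i), Ddim (ii°), Eb (III), Fm (iv), Gm (v), Ab (VI), Bb (VII) — Eb is indeed III.

C minor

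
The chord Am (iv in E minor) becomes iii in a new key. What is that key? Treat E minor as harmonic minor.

F major

The numeral iii denotes a minor triad on scale degree 3. With A on degree 3, the tonic of the new key is F.
Degree 3 carries a minor triad in major keys, so the destination is F major.
Check: the diatonic triads of F major are F (I), Gm (ii), Am (iii), Bb (IV), C (V), Dm (vi), Edim (vii°) — Am is indeed iii.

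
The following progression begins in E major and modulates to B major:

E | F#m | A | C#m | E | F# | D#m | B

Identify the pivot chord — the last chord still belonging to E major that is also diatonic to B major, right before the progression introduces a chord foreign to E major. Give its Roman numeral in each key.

E — I in E major, IV in B major

Chords diatonic to E major: E, F#m, G#m, A, B, C#m, D#dim.
Reading the progression, the first chord not in that set is F#, so the modulation leaves E major there.
The chord immediately before F# is E, which is diatonic to both keys: I in E major and IV in B major.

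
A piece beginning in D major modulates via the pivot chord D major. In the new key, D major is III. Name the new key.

The numeral III denotes a major triad on scale degree 3. With D on degree 3, the tonic of the new key is B.
Degree 3 carries a major triad in natural-minor keys, so the destination is B minor.
Check: the diatonic triads of B minor (natural minor) are Bm (i), C#dim (ii°), D (III), Em (iv), F#m (v), G (VI), A (VII) — D major is indeed III.

B minor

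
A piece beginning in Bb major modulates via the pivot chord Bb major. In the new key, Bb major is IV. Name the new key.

The numeral IV denotes a major triad on scale degree 4. With Bb on degree 4, the tonic of the new key is F.
Degree 4 carries a major triad in major keys, so the destination is F major.
Check: the diatonic triads of F major are F (I), Gm (ii), Am (iii), Bb (IV), C (V), Dm (vi), Edim (vii°) — Bb major is indeed IV.

F major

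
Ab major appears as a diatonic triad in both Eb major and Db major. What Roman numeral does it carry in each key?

IV in Eb major; V in Db major

The scale of Eb major is Eb F G Ab Bb C D; Ab is degree 4, and the triad built there (Ab-C-Eb) is major, so it is IV.
The scale of Db major is Db Eb F Gb Ab Bb C; Ab is degree 5, and the triad built there (Ab-C-Eb) is major, so it is V.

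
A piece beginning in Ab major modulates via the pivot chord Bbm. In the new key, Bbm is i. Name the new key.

Bb minor

The numeral i denotes a minor triad on scale degree 1. With Bb on degree 1, the tonic of the new key is Bb.
Degree 1 carries a minor triad in minor keys, so the destination is Bb minor.
Check: the diatonic triads of Bb minor (natural minor) are Bbm (i), Cdim (ii°), Db (III), Ebm (iv), Fm (v), Gb (VI), Ab (VII) — Bbm is indeed i.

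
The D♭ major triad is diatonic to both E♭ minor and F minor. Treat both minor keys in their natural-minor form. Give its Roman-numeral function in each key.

The scale of E♭ minor (natural minor) is E♭ F G♭ A♭ B♭ C♭ D♭; D♭ is degree 7, and the triad built there (D♭-F-A♭) is major, so it is VII.
The scale of F minor (natural minor) is F G A♭ B♭ C D♭ E♭; D♭ is degree 6, and the triad built there (D♭-F-A♭) is major, so it is VI.

VII in E♭ minor; VI in F minor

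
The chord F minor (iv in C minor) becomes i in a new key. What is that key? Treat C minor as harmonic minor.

The numeral i denotes a minor triad on scale degree 1. With F on degree 1, the tonic of the new key is F.
Degree 1 carries a minor triad in minor keys, so the destination is F minor.
Check: the diatonic triads of F minor (natural minor) are Fm (i), Gdim (ii°), Ab (III), Bbm (iv), Cm (v), Db (VI), Eb (VII) — F minor is indeed i.

F minor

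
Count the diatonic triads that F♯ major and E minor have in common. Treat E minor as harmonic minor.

Diatonic triads of F♯ major: F♯ major (I), G♯ minor (ii), A♯ minor (iii), B major (IV), C♯ major (V), D♯ minor (vi), E♯ diminished (vii°).
Diatonic triads of E minor (harmonic minor): E minor (i), F♯ diminished (ii°), G augmented (III+), A minor (iv), B major (V), C major (VI), D♯ diminished (vii°).
Matching root and quality in both lists: B major.
That gives 1 common triad.

1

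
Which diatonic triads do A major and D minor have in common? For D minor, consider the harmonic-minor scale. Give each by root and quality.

A

Triads in A major: A (I), Bm (ii), C♯m (iii), D (IV), E (V), F♯m (vi), G♯dim (vii°).
Triads in D minor (harmonic minor): Dm (i), Edim (ii°), Faug (III+), Gm (iv), A (V), B♭ (VI), C♯dim (vii°).
Shared triads with their functions: A (I in A major, V in D minor).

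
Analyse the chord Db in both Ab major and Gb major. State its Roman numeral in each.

IV in Ab major; V in Gb major

The scale of Ab major is Ab Bb C Db Eb F G; Db is degree 4, and the triad built there (Db-F-Ab) is major, so it is IV.
The scale of Gb major is Gb Ab Bb Cb Db Eb F; Db is degree 5, and the triad built there (Db-F-Ab) is major, so it is V.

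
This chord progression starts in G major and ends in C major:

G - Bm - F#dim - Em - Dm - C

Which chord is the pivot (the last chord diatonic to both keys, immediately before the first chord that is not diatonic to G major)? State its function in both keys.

Em — vi in G major, iii in C major

Chords diatonic to G major: G, Am, Bm, C, D, Em, F#dim.
Reading the progression, the first chord not in that set is Dm, so the modulation leaves G major there.
The chord immediately before Dm is Em, which is diatonic to both keys: vi in G major and iii in C major.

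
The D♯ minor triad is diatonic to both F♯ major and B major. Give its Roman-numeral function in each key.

The scale of F♯ major is F♯ G♯ A♯ B C♯ D♯ E♯; D♯ is degree 6, and the triad built there (D♯-F♯-A♯) is minor, so it is vi.
The scale of B major is B C♯ D♯ E F♯ G♯ A♯; D♯ is degree 3, and the triad built there (D♯-F♯-A♯) is minor, so it is iii.

vi in F♯ major; iii in B major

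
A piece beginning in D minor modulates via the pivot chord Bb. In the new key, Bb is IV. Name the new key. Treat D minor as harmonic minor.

F major

The numeral IV denotes a major triad on scale degree 4. With Bb on degree 4, the tonic of the new key is F.
Degree 4 carries a major triad in major keys, so the destination is F major.
Check: the diatonic triads of F major are F (I), Gm (ii), Am (iii), Bb (IV), C (V), Dm (vi), Edim (vii°) — Bb is indeed IV.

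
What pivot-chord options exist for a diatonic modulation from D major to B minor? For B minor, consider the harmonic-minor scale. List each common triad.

Em, G, Bm, C♯dim

Triads in D major: D (I), Em (ii), F♯m (iii), G (IV), A (V), Bm (vi), C♯dim (vii°).
Triads in B minor (harmonic minor): Bm (i), C♯dim (ii°), Daug (III+), Em (iv), F♯ (V), G (VI), A♯dim (vii°).
Shared triads with their functions: Em (ii in D major, iv in B minor); G (IV in D major, VI in B minor); Bm (vi in D major, i in B minor); C♯dim (vii° in D major, ii° in B minor).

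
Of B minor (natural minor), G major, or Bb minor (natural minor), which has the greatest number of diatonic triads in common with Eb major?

Bb minor

Triads of Eb major: Eb (I), Fm (ii), Gm (iii), Ab (IV), Bb (V), Cm (vi), Ddim (vii°).
B minor (natural minor) shares 0: none.
G major shares 0: none.
Bb minor (natural minor) shares 2: Fm, Ab.
The most common triads (2) are shared with Bb minor.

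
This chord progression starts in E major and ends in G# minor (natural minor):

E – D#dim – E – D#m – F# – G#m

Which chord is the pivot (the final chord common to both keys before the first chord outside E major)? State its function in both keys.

Chords diatonic to E major: E, F#m, G#m, A, B, C#m, D#dim.
Reading the progression, the first chord not in that set is D#m, so the modulation leaves E major there.
The chord immediately before D#m is E, which is diatonic to both keys: I in E major and VI in G# minor.

E — I in E major, VI in G# minor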